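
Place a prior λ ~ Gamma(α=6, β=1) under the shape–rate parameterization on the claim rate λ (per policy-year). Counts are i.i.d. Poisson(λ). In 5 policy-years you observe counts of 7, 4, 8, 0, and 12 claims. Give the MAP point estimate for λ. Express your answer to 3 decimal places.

λ̂_MAP = 6.000

Σxᵢ = 7+4+8+0+12 = 31, with n = 5.
Posterior ∝ λ^5e^(−1λ) · λ^31e^(−5λ) = λ^36e^(−6λ), i.e. Gamma(shape=37, rate=6).
The mode of a Gamma(a, b) with a ≥ 1 (shape–rate) is (a−1)/b = 36/6 ≈ 6.000.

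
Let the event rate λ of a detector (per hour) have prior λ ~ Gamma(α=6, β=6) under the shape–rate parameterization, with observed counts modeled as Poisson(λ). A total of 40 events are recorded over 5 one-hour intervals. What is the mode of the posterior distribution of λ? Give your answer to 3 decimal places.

Σxᵢ = 40, n = 5.
Posterior ∝ λ^5e^(−6λ) · λ^40e^(−5λ) = λ^45e^(−11λ), i.e. Gamma(shape=46, rate=11).
The mode of a Gamma(a, b) with a ≥ 1 (shape–rate) is (a−1)/b = 45/11 ≈ 4.091.

λ̂_MAP = 4.091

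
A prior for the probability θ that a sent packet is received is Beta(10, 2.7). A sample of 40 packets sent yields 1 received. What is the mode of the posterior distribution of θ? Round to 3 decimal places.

Prior: Beta(10, 2.7).
Data: 1 success in 40 trials. The binomial likelihood contributes θ(1−θ)^39, so the posterior is Beta(10+1, 2.7+39) = Beta(11, 41.7).
For Beta(a, b) with a, b > 1 the mode is (a−1)/(a+b−2) = 10/50.7 ≈ 0.197.

θ̂_MAP = 0.197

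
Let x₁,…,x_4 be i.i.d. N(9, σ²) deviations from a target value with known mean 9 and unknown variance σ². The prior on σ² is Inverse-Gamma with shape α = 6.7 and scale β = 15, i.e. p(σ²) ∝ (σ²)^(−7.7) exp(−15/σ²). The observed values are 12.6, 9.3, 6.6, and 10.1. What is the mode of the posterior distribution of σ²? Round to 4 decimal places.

σ̂²_MAP = 2.5784

Sum of squared deviations about the known mean: SS = (12.6−9)² + (9.3−9)² + (6.6−9)² + (10.1−9)² = 20.02.
The Normal likelihood contributes (σ²)^(−n/2) exp(−SS/(2σ²)), so the posterior is Inverse-Gamma(α + n/2, β + SS/2) = Inverse-Gamma(8.7, 25.01).
The mode of Inverse-Gamma(a, b) is b/(a+1) = 25.01/9.7 ≈ 2.5784.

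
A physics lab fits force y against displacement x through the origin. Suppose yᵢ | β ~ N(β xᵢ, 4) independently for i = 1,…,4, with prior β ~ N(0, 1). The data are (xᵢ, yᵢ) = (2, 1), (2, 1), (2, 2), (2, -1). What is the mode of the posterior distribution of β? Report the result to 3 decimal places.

log p(β | y) = −Σ(yᵢ − βxᵢ)²/(2·4) − β²/(2·1) + const.
Setting the derivative to zero: Σxᵢ(yᵢ − βxᵢ)/4 − β/1 = 0, so β = Σxᵢyᵢ / (Σxᵢ² + σ²/τ²).
Σxᵢyᵢ = 2·1 + 2·1 + 2·2 + 2·(-1) = 6; Σxᵢ² = 16; σ²/τ² = 4.
β̂_MAP = 6 / (16 + 4) = 6/20 ≈ 0.300.

β̂_MAP = 0.300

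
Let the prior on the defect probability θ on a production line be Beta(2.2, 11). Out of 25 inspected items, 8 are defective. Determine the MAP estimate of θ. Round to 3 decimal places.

θ̂_MAP = 0.254

Prior: Beta(2.2, 11).
Data: 8 successes in 25 trials. The binomial likelihood contributes θ^8(1−θ)^17, so the posterior is Beta(2.2+8, 11+17) = Beta(10.2, 28).
For Beta(a, b) with a, b > 1 the mode is (a−1)/(a+b−2) = 9.2/36.2 ≈ 0.254.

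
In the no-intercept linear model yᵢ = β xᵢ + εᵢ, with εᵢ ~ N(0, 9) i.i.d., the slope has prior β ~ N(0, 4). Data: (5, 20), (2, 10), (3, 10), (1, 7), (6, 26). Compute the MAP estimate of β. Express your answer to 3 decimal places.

log p(β | y) = −Σ(yᵢ − βxᵢ)²/(2·9) − β²/(2·4) + const.
Setting the derivative to zero: Σxᵢ(yᵢ − βxᵢ)/9 − β/4 = 0, so β = Σxᵢyᵢ / (Σxᵢ² + σ²/τ²).
Σxᵢyᵢ = 5·20 + 2·10 + 3·10 + 1·7 + 6·26 = 313; Σxᵢ² = 75; σ²/τ² = 2.25.
β̂_MAP = 313 / (75 + 2.25) = 313/77.25 ≈ 4.052.

β̂_MAP = 4.052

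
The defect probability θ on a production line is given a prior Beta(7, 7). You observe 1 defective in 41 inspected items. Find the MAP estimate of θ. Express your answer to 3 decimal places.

θ̂_MAP = 0.132

Prior: Beta(7, 7).
Data: 1 success in 41 trials. The binomial likelihood contributes θ(1−θ)^40, so the posterior is Beta(7+1, 7+40) = Beta(8, 47).
For Beta(a, b) with a, b > 1 the mode is (a−1)/(a+b−2) = 7/53 ≈ 0.132.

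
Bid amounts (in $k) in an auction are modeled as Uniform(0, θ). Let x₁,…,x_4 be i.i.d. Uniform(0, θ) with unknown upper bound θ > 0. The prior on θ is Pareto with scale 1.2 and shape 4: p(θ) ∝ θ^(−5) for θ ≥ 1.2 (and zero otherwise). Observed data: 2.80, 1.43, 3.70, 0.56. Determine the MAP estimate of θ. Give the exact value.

The Uniform(0, θ) likelihood is θ^(−n) for θ ≥ max(xᵢ), zero otherwise. Here max(xᵢ) = 3.70.
Posterior ∝ θ^(−5) · θ^(−4) = θ^(−9) on θ ≥ max(1.2, 3.70) = 3.70.
This density is strictly decreasing in θ, so the posterior mode lies at the lower boundary of the support.

θ̂_MAP = 3.70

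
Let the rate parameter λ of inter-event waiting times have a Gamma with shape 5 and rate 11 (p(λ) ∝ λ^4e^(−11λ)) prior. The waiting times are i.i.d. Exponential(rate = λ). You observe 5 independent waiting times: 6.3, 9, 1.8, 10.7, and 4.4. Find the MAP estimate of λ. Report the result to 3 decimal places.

The Exponential(rate=λ) likelihood is ∝ λ^n e^(−λΣtᵢ). Here n = 5 and Σtᵢ = 6.3 + 9 + 1.8 + 10.7 + 4.4 = 32.2.
Posterior ∝ λ^4e^(−11λ) · λ^5e^(−32.2λ) = λ^9e^(−43.2λ), i.e. Gamma(10, 43.2).
Mode = (a−1)/b = 9/43.2 ≈ 0.208.

λ̂_MAP = 0.208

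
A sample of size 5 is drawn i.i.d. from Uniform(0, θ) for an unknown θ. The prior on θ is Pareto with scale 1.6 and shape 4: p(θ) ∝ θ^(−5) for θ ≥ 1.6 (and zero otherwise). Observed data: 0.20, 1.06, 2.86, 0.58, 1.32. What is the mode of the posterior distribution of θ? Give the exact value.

θ̂_MAP = 2.86

The Uniform(0, θ) likelihood is θ^(−n) for θ ≥ max(xᵢ), zero otherwise. Here max(xᵢ) = 2.86.
Posterior ∝ θ^(−5) · θ^(−5) = θ^(−10) on θ ≥ max(1.6, 2.86) = 2.86.
This density is strictly decreasing in θ, so the posterior mode lies at the lower boundary of the support.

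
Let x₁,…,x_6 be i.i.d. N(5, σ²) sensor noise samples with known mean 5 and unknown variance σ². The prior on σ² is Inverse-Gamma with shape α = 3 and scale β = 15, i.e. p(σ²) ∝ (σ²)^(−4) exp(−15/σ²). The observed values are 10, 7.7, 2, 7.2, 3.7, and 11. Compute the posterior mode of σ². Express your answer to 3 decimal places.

Sum of squared deviations about the known mean: SS = (10−5)² + (7.7−5)² + (2−5)² + (7.2−5)² + (3.7−5)² + (11−5)² = 83.82.
The Normal likelihood contributes (σ²)^(−n/2) exp(−SS/(2σ²)), so the posterior is Inverse-Gamma(α + n/2, β + SS/2) = Inverse-Gamma(6, 56.91).
The mode of Inverse-Gamma(a, b) is b/(a+1) = 56.91/7 ≈ 8.130.

σ̂²_MAP = 8.130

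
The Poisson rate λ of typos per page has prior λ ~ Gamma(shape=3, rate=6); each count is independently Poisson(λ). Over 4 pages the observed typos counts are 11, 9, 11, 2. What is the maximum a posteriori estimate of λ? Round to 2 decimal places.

λ̂_MAP = 3.50

Σxᵢ = 11+9+11+2 = 33, with n = 4.
Posterior ∝ λ^2e^(−6λ) · λ^33e^(−4λ) = λ^35e^(−10λ), i.e. Gamma(shape=36, rate=10).
The mode of a Gamma(a, b) with a ≥ 1 (shape–rate) is (a−1)/b = 35/10 ≈ 3.50.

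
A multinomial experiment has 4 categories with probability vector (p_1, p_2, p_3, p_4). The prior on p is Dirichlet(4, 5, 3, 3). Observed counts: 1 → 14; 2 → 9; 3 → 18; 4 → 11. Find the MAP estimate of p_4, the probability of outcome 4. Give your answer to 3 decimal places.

The posterior is Dirichlet(αᵢ + nᵢ) = Dirichlet(18, 14, 21, 14).
For a Dirichlet(a₁,…,a_K) with all aᵢ > 1, the mode has j-th component (aⱼ − 1)/(Σaᵢ − K).
Here Σaᵢ = 67 and K = 4, so p_4 = (14 − 1)/(67 − 4) = 13/63 ≈ 0.206.

MAP estimate: 0.206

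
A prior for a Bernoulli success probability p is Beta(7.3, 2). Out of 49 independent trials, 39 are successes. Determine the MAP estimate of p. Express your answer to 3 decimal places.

p̂_MAP = 0.805

Prior: Beta(7.3, 2).
Data: 39 successes in 49 trials. The binomial likelihood contributes p^39(1−p)^10, so the posterior is Beta(7.3+39, 2+10) = Beta(46.3, 12).
For Beta(a, b) with a, b > 1 the mode is (a−1)/(a+b−2) = 45.3/56.3 ≈ 0.805.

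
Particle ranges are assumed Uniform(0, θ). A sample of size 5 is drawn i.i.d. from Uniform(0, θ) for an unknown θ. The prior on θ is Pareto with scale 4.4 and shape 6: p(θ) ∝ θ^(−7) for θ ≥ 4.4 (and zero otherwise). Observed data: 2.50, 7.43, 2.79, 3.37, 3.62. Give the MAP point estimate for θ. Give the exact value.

The Uniform(0, θ) likelihood is θ^(−n) for θ ≥ max(xᵢ), zero otherwise. Here max(xᵢ) = 7.43.
Posterior ∝ θ^(−7) · θ^(−5) = θ^(−12) on θ ≥ max(4.4, 7.43) = 7.43.
This density is strictly decreasing in θ, so the posterior mode lies at the lower boundary of the support.

θ̂_MAP = 7.43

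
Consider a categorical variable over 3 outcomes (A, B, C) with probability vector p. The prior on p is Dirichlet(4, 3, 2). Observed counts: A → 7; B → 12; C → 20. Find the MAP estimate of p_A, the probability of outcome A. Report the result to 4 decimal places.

MAP estimate of p_A = 0.2222

The posterior is Dirichlet(αᵢ + nᵢ) = Dirichlet(11, 15, 22).
For a Dirichlet(a₁,…,a_K) with all aᵢ > 1, the mode has j-th component (aⱼ − 1)/(Σaᵢ − K).
Here Σaᵢ = 48 and K = 3, so p_A = (11 − 1)/(48 − 3) = 10/45 ≈ 0.2222.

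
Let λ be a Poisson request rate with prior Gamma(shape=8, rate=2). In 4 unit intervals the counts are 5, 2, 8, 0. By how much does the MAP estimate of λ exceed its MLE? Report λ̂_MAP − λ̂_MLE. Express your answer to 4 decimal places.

MAP − MLE = -0.0833

Σxᵢ = 15. Posterior is Gamma(23, 6); MAP = (23−1)/6 = 22/6 ≈ 3.66667.
MLE = x̄ = 15/4 ≈ 3.75000.
Difference = 22/6 − 15/4 = -1/12 ≈ -0.0833.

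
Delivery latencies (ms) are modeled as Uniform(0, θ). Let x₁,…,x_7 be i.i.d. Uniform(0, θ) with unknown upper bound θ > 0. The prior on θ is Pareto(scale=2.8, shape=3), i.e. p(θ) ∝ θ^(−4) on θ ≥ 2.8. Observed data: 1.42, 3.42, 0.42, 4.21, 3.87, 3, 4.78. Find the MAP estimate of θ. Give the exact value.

θ̂_MAP = 4.78

The Uniform(0, θ) likelihood is θ^(−n) for θ ≥ max(xᵢ), zero otherwise. Here max(xᵢ) = 4.78.
Posterior ∝ θ^(−4) · θ^(−7) = θ^(−11) on θ ≥ max(2.8, 4.78) = 4.78.
This density is strictly decreasing in θ, so the posterior mode lies at the lower boundary of the support.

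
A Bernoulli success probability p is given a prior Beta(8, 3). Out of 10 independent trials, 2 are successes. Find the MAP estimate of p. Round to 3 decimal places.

Prior: Beta(8, 3).
Data: 2 successes in 10 trials. The binomial likelihood contributes p^2(1−p)^8, so the posterior is Beta(8+2, 3+8) = Beta(10, 11).
For Beta(a, b) with a, b > 1 the mode is (a−1)/(a+b−2) = 9/19 ≈ 0.474.

p̂_MAP = 0.474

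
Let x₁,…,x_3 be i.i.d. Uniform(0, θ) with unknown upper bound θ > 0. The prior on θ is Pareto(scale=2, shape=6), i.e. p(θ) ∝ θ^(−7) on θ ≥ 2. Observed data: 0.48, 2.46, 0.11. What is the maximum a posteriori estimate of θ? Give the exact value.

θ̂_MAP = 2.46

The Uniform(0, θ) likelihood is θ^(−n) for θ ≥ max(xᵢ), zero otherwise. Here max(xᵢ) = 2.46.
Posterior ∝ θ^(−7) · θ^(−3) = θ^(−10) on θ ≥ max(2, 2.46) = 2.46.
This density is strictly decreasing in θ, so the posterior mode lies at the lower boundary of the support.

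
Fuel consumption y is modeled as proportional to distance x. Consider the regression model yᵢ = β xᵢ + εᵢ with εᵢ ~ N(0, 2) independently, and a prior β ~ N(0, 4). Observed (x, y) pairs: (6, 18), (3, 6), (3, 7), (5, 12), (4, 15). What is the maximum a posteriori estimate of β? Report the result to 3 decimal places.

β̂_MAP = 2.796

log p(β | y) = −Σ(yᵢ − βxᵢ)²/(2·2) − β²/(2·4) + const.
Setting the derivative to zero: Σxᵢ(yᵢ − βxᵢ)/2 − β/4 = 0, so β = Σxᵢyᵢ / (Σxᵢ² + σ²/τ²).
Σxᵢyᵢ = 6·18 + 3·6 + 3·7 + 5·12 + 4·15 = 267; Σxᵢ² = 95; σ²/τ² = 0.5.
β̂_MAP = 267 / (95 + 0.5) = 267/95.5 ≈ 2.796.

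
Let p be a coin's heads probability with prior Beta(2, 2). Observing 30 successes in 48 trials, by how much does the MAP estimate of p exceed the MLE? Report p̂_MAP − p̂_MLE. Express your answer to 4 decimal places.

Posterior is Beta(32, 20); MAP = (32−1)/(52−2) = 31/50 ≈ 0.62000.
MLE ignores the prior: p̂_MLE = k/n = 30/48 ≈ 0.62500.
Difference = 31/50 − 30/48 = -1/200 ≈ -0.0050.

MAP − MLE = -0.0050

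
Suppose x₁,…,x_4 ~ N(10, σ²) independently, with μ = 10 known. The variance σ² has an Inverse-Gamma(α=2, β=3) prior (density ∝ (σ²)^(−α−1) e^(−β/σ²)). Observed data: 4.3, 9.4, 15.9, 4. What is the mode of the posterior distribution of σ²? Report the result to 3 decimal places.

σ̂²_MAP = 10.966

Sum of squared deviations about the known mean: SS = (4.3−10)² + (9.4−10)² + (15.9−10)² + (4−10)² = 103.66.
The Normal likelihood contributes (σ²)^(−n/2) exp(−SS/(2σ²)), so the posterior is Inverse-Gamma(α + n/2, β + SS/2) = Inverse-Gamma(4, 54.83).
The mode of Inverse-Gamma(a, b) is b/(a+1) = 54.83/5 ≈ 10.966.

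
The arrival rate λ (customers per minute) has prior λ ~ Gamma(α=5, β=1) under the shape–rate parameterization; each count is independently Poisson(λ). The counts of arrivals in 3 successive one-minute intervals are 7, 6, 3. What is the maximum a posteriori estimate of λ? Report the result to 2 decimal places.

λ̂_MAP = 5.00

Σxᵢ = 7+6+3 = 16, with n = 3.
Posterior ∝ λ^4e^(−1λ) · λ^16e^(−3λ) = λ^20e^(−4λ), i.e. Gamma(shape=21, rate=4).
The mode of a Gamma(a, b) with a ≥ 1 (shape–rate) is (a−1)/b = 20/4 ≈ 5.00.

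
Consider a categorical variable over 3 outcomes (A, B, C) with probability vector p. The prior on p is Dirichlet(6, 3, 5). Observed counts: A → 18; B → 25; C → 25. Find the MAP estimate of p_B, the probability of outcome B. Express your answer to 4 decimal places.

The posterior is Dirichlet(αᵢ + nᵢ) = Dirichlet(24, 28, 30).
For a Dirichlet(a₁,…,a_K) with all aᵢ > 1, the mode has j-th component (aⱼ − 1)/(Σaᵢ − K).
Here Σaᵢ = 82 and K = 3, so p_B = (28 − 1)/(82 − 3) = 27/79 ≈ 0.3418.

MAP estimate of p_B = 0.3418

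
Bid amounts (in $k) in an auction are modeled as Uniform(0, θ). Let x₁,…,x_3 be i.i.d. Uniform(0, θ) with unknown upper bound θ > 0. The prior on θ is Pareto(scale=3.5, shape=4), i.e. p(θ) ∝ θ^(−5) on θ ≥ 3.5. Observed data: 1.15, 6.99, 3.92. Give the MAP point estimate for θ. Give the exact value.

θ̂_MAP = 6.99

The Uniform(0, θ) likelihood is θ^(−n) for θ ≥ max(xᵢ), zero otherwise. Here max(xᵢ) = 6.99.
Posterior ∝ θ^(−5) · θ^(−3) = θ^(−8) on θ ≥ max(3.5, 6.99) = 6.99.
This density is strictly decreasing in θ, so the posterior mode lies at the lower boundary of the support.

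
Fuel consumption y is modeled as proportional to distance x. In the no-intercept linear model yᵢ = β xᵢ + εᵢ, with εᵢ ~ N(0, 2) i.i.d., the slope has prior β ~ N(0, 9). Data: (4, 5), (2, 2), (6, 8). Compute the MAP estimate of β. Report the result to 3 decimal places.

β̂_MAP = 1.281

log p(β | y) = −Σ(yᵢ − βxᵢ)²/(2·2) − β²/(2·9) + const.
Setting the derivative to zero: Σxᵢ(yᵢ − βxᵢ)/2 − β/9 = 0, so β = Σxᵢyᵢ / (Σxᵢ² + σ²/τ²).
Σxᵢyᵢ = 4·5 + 2·2 + 6·8 = 72; Σxᵢ² = 56; σ²/τ² = 2/9.
β̂_MAP = 72 / (56 + 2/9) = 72/(506/9) = 324/253 ≈ 1.281.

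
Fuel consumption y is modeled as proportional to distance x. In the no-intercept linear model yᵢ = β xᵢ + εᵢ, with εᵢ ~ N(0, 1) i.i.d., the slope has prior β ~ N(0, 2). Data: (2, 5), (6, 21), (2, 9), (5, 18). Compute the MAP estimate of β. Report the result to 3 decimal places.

log p(β | y) = −Σ(yᵢ − βxᵢ)²/(2·1) − β²/(2·2) + const.
Setting the derivative to zero: Σxᵢ(yᵢ − βxᵢ)/1 − β/2 = 0, so β = Σxᵢyᵢ / (Σxᵢ² + σ²/τ²).
Σxᵢyᵢ = 2·5 + 6·21 + 2·9 + 5·18 = 244; Σxᵢ² = 69; σ²/τ² = 0.5.
β̂_MAP = 244 / (69 + 0.5) = 244/69.5 ≈ 3.511.

β̂_MAP = 3.511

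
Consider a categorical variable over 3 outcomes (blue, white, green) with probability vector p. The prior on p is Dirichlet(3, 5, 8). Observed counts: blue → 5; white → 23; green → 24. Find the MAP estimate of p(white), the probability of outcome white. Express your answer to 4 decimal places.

The posterior is Dirichlet(αᵢ + nᵢ) = Dirichlet(8, 28, 32).
For a Dirichlet(a₁,…,a_K) with all aᵢ > 1, the mode has j-th component (aⱼ − 1)/(Σaᵢ − K).
Here Σaᵢ = 68 and K = 3, so p(white) = (28 − 1)/(68 − 3) = 27/65 ≈ 0.4154.

MAP estimate of p(white) = 0.4154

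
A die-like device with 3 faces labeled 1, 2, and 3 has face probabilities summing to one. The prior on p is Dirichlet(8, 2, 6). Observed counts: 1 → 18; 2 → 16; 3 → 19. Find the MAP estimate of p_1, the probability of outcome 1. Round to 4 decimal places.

MAP estimate: 0.3788

The posterior is Dirichlet(αᵢ + nᵢ) = Dirichlet(26, 18, 25).
For a Dirichlet(a₁,…,a_K) with all aᵢ > 1, the mode has j-th component (aⱼ − 1)/(Σaᵢ − K).
Here Σaᵢ = 69 and K = 3, so p_1 = (26 − 1)/(69 − 3) = 25/66 ≈ 0.3788.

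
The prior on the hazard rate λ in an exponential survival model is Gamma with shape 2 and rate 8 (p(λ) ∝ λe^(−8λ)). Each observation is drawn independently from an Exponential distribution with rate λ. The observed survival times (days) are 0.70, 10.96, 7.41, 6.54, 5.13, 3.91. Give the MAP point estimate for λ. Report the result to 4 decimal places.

The Exponential(rate=λ) likelihood is ∝ λ^n e^(−λΣtᵢ). Here n = 6 and Σtᵢ = 0.70 + 10.96 + 7.41 + 6.54 + 5.13 + 3.91 = 34.65.
Posterior ∝ λe^(−8λ) · λ^6e^(−34.65λ) = λ^7e^(−42.65λ), i.e. Gamma(8, 42.65).
Mode = (a−1)/b = 7/42.65 ≈ 0.1641.

λ̂_MAP = 0.1641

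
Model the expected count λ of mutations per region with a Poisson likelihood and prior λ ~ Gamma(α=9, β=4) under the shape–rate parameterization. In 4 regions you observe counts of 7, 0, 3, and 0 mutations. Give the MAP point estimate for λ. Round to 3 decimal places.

λ̂_MAP = 2.250

Σxᵢ = 7+0+3+0 = 10, with n = 4.
Posterior ∝ λ^8e^(−4λ) · λ^10e^(−4λ) = λ^18e^(−8λ), i.e. Gamma(shape=19, rate=8).
The mode of a Gamma(a, b) with a ≥ 1 (shape–rate) is (a−1)/b = 18/8 ≈ 2.250.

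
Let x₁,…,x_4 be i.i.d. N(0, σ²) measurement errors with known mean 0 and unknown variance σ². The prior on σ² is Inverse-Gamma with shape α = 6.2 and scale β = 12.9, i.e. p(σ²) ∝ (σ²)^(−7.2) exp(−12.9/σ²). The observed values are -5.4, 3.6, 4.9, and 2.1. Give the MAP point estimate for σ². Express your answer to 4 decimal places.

Sum of squared deviations about the known mean: SS = (-5.4−0)² + (3.6−0)² + (4.9−0)² + (2.1−0)² = 70.54.
The Normal likelihood contributes (σ²)^(−n/2) exp(−SS/(2σ²)), so the posterior is Inverse-Gamma(α + n/2, β + SS/2) = Inverse-Gamma(8.2, 48.17).
The mode of Inverse-Gamma(a, b) is b/(a+1) = 48.17/9.2 ≈ 5.2359.

σ̂²_MAP = 5.2359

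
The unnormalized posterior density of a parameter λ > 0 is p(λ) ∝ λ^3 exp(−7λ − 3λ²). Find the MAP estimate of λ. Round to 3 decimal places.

λ̂_MAP = 0.333

ℓ'(λ) = 3/λ − 7 − 6λ. Setting this to zero and multiplying by λ: 6λ² + 7λ − 3 = 0.
λ = (−7 + √(7² + 4·6·3)) / (2·6) = (−7 + √121) / 12 = (−7 + 11)/12 = 1/3.
ℓ''(λ) = −3/λ² − 6 < 0, confirming a maximum.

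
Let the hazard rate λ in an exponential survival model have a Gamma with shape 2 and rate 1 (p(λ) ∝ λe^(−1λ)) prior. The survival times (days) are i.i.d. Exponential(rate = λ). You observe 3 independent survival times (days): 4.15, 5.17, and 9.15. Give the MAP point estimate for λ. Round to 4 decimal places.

λ̂_MAP = 0.2054

The Exponential(rate=λ) likelihood is ∝ λ^n e^(−λΣtᵢ). Here n = 3 and Σtᵢ = 4.15 + 5.17 + 9.15 = 18.47.
Posterior ∝ λe^(−1λ) · λ^3e^(−18.47λ) = λ^4e^(−19.47λ), i.e. Gamma(5, 19.47).
Mode = (a−1)/b = 4/19.47 ≈ 0.2054.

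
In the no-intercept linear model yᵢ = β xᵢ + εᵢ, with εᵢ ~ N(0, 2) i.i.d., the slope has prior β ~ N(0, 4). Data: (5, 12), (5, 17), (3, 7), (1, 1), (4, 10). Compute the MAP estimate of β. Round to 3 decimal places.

β̂_MAP = 2.706

log p(β | y) = −Σ(yᵢ − βxᵢ)²/(2·2) − β²/(2·4) + const.
Setting the derivative to zero: Σxᵢ(yᵢ − βxᵢ)/2 − β/4 = 0, so β = Σxᵢyᵢ / (Σxᵢ² + σ²/τ²).
Σxᵢyᵢ = 5·12 + 5·17 + 3·7 + 1·1 + 4·10 = 207; Σxᵢ² = 76; σ²/τ² = 0.5.
β̂_MAP = 207 / (76 + 0.5) = 207/76.5 ≈ 2.706.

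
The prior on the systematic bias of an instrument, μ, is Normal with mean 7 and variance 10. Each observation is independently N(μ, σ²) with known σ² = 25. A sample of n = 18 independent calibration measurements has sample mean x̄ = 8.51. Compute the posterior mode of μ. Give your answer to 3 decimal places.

μ̂_MAP = 8.326

n = 18, x̄ = 8.51.
For a Normal prior and Normal likelihood with known variance, the posterior is Normal; its mode equals its mean, the precision-weighted average.
Prior precision 1/σ₀² = 1/10 = 0.1; data precision n/σ² = 18/25 = 0.72.
μ̂ = (0.1·7 + 0.72·8.51) / (0.1 + 0.72) = 6.8272/0.82 = 8534/1025 ≈ 8.326.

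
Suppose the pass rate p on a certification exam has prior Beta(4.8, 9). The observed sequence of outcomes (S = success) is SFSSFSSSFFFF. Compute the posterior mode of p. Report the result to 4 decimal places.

Prior: Beta(4.8, 9).
Data: 6 successes in 12 trials (from the sequence). The binomial likelihood contributes p^6(1−p)^6, so the posterior is Beta(4.8+6, 9+6) = Beta(10.8, 15).
For Beta(a, b) with a, b > 1 the mode is (a−1)/(a+b−2) = 9.8/23.8 ≈ 0.4118.

p̂_MAP = 0.4118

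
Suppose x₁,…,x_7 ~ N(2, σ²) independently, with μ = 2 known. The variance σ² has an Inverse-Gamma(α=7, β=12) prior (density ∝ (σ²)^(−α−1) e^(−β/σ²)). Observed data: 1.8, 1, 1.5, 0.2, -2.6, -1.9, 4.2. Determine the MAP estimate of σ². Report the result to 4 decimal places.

σ̂²_MAP = 3.0322

Sum of squared deviations about the known mean: SS = (1.8−2)² + (1−2)² + (1.5−2)² + (0.2−2)² + (-2.6−2)² + (-1.9−2)² + (4.2−2)² = 45.74.
The Normal likelihood contributes (σ²)^(−n/2) exp(−SS/(2σ²)), so the posterior is Inverse-Gamma(α + n/2, β + SS/2) = Inverse-Gamma(10.5, 34.87).
The mode of Inverse-Gamma(a, b) is b/(a+1) = 34.87/11.5 ≈ 3.0322.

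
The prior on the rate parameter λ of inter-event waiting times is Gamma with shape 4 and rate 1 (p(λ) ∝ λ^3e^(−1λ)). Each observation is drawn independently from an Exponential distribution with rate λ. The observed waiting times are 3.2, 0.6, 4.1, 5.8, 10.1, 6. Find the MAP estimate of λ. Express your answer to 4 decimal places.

The Exponential(rate=λ) likelihood is ∝ λ^n e^(−λΣtᵢ). Here n = 6 and Σtᵢ = 3.2 + 0.6 + 4.1 + 5.8 + 10.1 + 6 = 29.8.
Posterior ∝ λ^3e^(−1λ) · λ^6e^(−29.8λ) = λ^9e^(−30.8λ), i.e. Gamma(10, 30.8).
Mode = (a−1)/b = 9/30.8 ≈ 0.2922.

λ̂_MAP = 0.2922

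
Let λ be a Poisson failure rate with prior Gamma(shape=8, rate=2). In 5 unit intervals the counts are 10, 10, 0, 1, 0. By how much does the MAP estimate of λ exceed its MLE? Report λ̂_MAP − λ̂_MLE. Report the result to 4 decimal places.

MAP − MLE = -0.2000

Σxᵢ = 21. Posterior is Gamma(29, 7); MAP = (29−1)/7 = 28/7 ≈ 4.00000.
MLE = x̄ = 21/5 ≈ 4.20000.
Difference = 28/7 − 21/5 = -1/5 ≈ -0.2000.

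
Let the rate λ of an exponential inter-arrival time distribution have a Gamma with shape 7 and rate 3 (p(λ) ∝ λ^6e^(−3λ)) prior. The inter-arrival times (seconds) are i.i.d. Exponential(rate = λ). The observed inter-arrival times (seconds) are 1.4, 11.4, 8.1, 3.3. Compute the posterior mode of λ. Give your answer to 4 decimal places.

The Exponential(rate=λ) likelihood is ∝ λ^n e^(−λΣtᵢ). Here n = 4 and Σtᵢ = 1.4 + 11.4 + 8.1 + 3.3 = 24.2.
Posterior ∝ λ^6e^(−3λ) · λ^4e^(−24.2λ) = λ^10e^(−27.2λ), i.e. Gamma(11, 27.2).
Mode = (a−1)/b = 10/27.2 ≈ 0.3676.

λ̂_MAP = 0.3676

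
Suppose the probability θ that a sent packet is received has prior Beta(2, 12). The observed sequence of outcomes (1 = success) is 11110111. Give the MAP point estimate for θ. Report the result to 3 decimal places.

θ̂_MAP = 0.400

Prior: Beta(2, 12).
Data: 7 successes in 8 trials (from the sequence). The binomial likelihood contributes θ^7(1−θ)^1, so the posterior is Beta(2+7, 12+1) = Beta(9, 13).
For Beta(a, b) with a, b > 1 the mode is (a−1)/(a+b−2) = 8/20 ≈ 0.400.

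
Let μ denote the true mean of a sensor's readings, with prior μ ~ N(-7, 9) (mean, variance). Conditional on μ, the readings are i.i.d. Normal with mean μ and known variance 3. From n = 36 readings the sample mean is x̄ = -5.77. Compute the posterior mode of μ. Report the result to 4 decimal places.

μ̂_MAP = -5.7813

n = 36, x̄ = -5.77.
For a Normal prior and Normal likelihood with known variance, the posterior is Normal; its mode equals its mean, the precision-weighted average.
Prior precision 1/σ₀² = 1/9; data precision n/σ² = 36/3 = 12.
μ̂ = ((1/9)·(-7) + 12·(-5.77)) / (1/9 + 12) = (-15754/225)/(109/9) = -15754/2725 ≈ -5.7813.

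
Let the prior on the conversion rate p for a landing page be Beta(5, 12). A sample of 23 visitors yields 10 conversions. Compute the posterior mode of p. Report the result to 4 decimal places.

p̂_MAP = 0.3684

Prior: Beta(5, 12).
Data: 10 successes in 23 trials. The binomial likelihood contributes p^10(1−p)^13, so the posterior is Beta(5+10, 12+13) = Beta(15, 25).
For Beta(a, b) with a, b > 1 the mode is (a−1)/(a+b−2) = 14/38 ≈ 0.3684.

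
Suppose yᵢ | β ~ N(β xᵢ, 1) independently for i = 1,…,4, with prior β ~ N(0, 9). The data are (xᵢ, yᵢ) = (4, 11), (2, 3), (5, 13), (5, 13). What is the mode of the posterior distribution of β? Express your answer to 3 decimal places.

log p(β | y) = −Σ(yᵢ − βxᵢ)²/(2·1) − β²/(2·9) + const.
Setting the derivative to zero: Σxᵢ(yᵢ − βxᵢ)/1 − β/9 = 0, so β = Σxᵢyᵢ / (Σxᵢ² + σ²/τ²).
Σxᵢyᵢ = 4·11 + 2·3 + 5·13 + 5·13 = 180; Σxᵢ² = 70; σ²/τ² = 1/9.
β̂_MAP = 180 / (70 + 1/9) = 180/(631/9) = 1620/631 ≈ 2.567.

β̂_MAP = 2.567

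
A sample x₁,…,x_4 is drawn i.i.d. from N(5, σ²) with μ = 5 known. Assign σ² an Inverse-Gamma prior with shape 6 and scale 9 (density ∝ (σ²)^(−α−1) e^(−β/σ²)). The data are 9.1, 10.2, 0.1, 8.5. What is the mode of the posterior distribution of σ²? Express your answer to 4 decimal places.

σ̂²_MAP = 5.4506

Sum of squared deviations about the known mean: SS = (9.1−5)² + (10.2−5)² + (0.1−5)² + (8.5−5)² = 80.11.
The Normal likelihood contributes (σ²)^(−n/2) exp(−SS/(2σ²)), so the posterior is Inverse-Gamma(α + n/2, β + SS/2) = Inverse-Gamma(8, 49.055).
The mode of Inverse-Gamma(a, b) is b/(a+1) = 49.055/9 ≈ 5.4506.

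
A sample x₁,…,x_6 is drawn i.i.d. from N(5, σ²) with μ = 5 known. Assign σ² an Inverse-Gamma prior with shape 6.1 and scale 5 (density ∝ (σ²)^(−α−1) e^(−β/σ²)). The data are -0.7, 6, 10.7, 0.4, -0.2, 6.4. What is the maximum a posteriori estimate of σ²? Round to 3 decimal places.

σ̂²_MAP = 6.245

Sum of squared deviations about the known mean: SS = (-0.7−5)² + (6−5)² + (10.7−5)² + (0.4−5)² + (-0.2−5)² + (6.4−5)² = 116.14.
The Normal likelihood contributes (σ²)^(−n/2) exp(−SS/(2σ²)), so the posterior is Inverse-Gamma(α + n/2, β + SS/2) = Inverse-Gamma(9.1, 63.07).
The mode of Inverse-Gamma(a, b) is b/(a+1) = 63.07/10.1 ≈ 6.245.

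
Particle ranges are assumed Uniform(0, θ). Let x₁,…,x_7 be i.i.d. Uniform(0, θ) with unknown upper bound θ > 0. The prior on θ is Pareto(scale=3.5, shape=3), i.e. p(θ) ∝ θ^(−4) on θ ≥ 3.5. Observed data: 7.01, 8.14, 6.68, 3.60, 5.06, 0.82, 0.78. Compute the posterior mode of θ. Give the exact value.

The Uniform(0, θ) likelihood is θ^(−n) for θ ≥ max(xᵢ), zero otherwise. Here max(xᵢ) = 8.14.
Posterior ∝ θ^(−4) · θ^(−7) = θ^(−11) on θ ≥ max(3.5, 8.14) = 8.14.
This density is strictly decreasing in θ, so the posterior mode lies at the lower boundary of the support.

θ̂_MAP = 8.14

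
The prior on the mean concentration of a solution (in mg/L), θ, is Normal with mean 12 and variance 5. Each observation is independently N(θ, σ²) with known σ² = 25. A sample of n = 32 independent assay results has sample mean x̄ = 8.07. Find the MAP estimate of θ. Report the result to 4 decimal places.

θ̂_MAP = 8.6011

n = 32, x̄ = 8.07.
For a Normal prior and Normal likelihood with known variance, the posterior is Normal; its mode equals its mean, the precision-weighted average.
Prior precision 1/σ₀² = 1/5 = 0.2; data precision n/σ² = 32/25 = 1.28.
θ̂ = (0.2·12 + 1.28·8.07) / (0.2 + 1.28) = 12.7296/1.48 = 7956/925 ≈ 8.6011.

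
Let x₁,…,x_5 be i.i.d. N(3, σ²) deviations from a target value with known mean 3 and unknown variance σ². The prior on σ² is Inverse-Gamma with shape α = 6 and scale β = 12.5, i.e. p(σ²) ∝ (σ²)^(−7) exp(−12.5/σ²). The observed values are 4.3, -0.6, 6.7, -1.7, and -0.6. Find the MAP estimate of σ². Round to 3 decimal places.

σ̂²_MAP = 4.652

Sum of squared deviations about the known mean: SS = (4.3−3)² + (-0.6−3)² + (6.7−3)² + (-1.7−3)² + (-0.6−3)² = 63.39.
The Normal likelihood contributes (σ²)^(−n/2) exp(−SS/(2σ²)), so the posterior is Inverse-Gamma(α + n/2, β + SS/2) = Inverse-Gamma(8.5, 44.195).
The mode of Inverse-Gamma(a, b) is b/(a+1) = 44.195/9.5 ≈ 4.652.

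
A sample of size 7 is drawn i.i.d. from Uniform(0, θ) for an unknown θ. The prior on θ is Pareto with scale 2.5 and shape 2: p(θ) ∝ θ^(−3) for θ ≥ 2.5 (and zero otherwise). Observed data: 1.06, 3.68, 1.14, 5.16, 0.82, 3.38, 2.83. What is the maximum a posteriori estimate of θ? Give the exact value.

θ̂_MAP = 5.16

The Uniform(0, θ) likelihood is θ^(−n) for θ ≥ max(xᵢ), zero otherwise. Here max(xᵢ) = 5.16.
Posterior ∝ θ^(−3) · θ^(−7) = θ^(−10) on θ ≥ max(2.5, 5.16) = 5.16.
This density is strictly decreasing in θ, so the posterior mode lies at the lower boundary of the support.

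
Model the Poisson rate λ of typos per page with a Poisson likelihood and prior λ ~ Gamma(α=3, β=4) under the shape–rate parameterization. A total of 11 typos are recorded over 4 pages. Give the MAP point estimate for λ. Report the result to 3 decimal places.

Σxᵢ = 11, n = 4.
Posterior ∝ λ^2e^(−4λ) · λ^11e^(−4λ) = λ^13e^(−8λ), i.e. Gamma(shape=14, rate=8).
The mode of a Gamma(a, b) with a ≥ 1 (shape–rate) is (a−1)/b = 13/8 ≈ 1.625.

λ̂_MAP = 1.625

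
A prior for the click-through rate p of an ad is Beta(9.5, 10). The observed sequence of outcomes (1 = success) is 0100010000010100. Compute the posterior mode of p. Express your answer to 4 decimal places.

p̂_MAP = 0.3731

Prior: Beta(9.5, 10).
Data: 4 successes in 16 trials (from the sequence). The binomial likelihood contributes p^4(1−p)^12, so the posterior is Beta(9.5+4, 10+12) = Beta(13.5, 22).
For Beta(a, b) with a, b > 1 the mode is (a−1)/(a+b−2) = 12.5/33.5 ≈ 0.3731.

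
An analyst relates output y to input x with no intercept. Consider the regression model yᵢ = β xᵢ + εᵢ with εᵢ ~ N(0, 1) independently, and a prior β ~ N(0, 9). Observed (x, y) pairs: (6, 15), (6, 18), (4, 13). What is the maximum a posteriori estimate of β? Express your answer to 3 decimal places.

β̂_MAP = 2.837

log p(β | y) = −Σ(yᵢ − βxᵢ)²/(2·1) − β²/(2·9) + const.
Setting the derivative to zero: Σxᵢ(yᵢ − βxᵢ)/1 − β/9 = 0, so β = Σxᵢyᵢ / (Σxᵢ² + σ²/τ²).
Σxᵢyᵢ = 6·15 + 6·18 + 4·13 = 250; Σxᵢ² = 88; σ²/τ² = 1/9.
β̂_MAP = 250 / (88 + 1/9) = 250/(793/9) = 2250/793 ≈ 2.837.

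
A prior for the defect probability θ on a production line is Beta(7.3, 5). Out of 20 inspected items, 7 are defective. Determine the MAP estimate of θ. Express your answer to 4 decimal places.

θ̂_MAP = 0.4389

Prior: Beta(7.3, 5).
Data: 7 successes in 20 trials. The binomial likelihood contributes θ^7(1−θ)^13, so the posterior is Beta(7.3+7, 5+13) = Beta(14.3, 18).
For Beta(a, b) with a, b > 1 the mode is (a−1)/(a+b−2) = 13.3/30.3 ≈ 0.4389.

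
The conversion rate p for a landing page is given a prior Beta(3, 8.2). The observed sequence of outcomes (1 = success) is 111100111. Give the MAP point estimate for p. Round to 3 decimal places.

Prior: Beta(3, 8.2).
Data: 7 successes in 9 trials (from the sequence). The binomial likelihood contributes p^7(1−p)^2, so the posterior is Beta(3+7, 8.2+2) = Beta(10, 10.2).
For Beta(a, b) with a, b > 1 the mode is (a−1)/(a+b−2) = 9/18.2 ≈ 0.495.

p̂_MAP = 0.495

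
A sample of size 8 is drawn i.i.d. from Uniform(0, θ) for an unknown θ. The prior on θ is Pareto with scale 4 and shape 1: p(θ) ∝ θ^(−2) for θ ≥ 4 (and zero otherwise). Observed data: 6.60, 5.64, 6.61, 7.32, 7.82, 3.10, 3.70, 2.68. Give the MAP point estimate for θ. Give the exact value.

θ̂_MAP = 7.82

The Uniform(0, θ) likelihood is θ^(−n) for θ ≥ max(xᵢ), zero otherwise. Here max(xᵢ) = 7.82.
Posterior ∝ θ^(−2) · θ^(−8) = θ^(−10) on θ ≥ max(4, 7.82) = 7.82.
This density is strictly decreasing in θ, so the posterior mode lies at the lower boundary of the support.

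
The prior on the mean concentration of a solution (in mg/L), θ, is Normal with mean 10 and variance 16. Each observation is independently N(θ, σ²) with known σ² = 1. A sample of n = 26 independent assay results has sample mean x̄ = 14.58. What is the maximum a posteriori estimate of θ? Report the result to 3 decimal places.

n = 26, x̄ = 14.58.
For a Normal prior and Normal likelihood with known variance, the posterior is Normal; its mode equals its mean, the precision-weighted average.
Prior precision 1/σ₀² = 1/16 = 0.0625; data precision n/σ² = 26/1 = 26.
θ̂ = (0.0625·10 + 26·14.58) / (0.0625 + 26) = 379.705/26.0625 = 151882/10425 ≈ 14.569.

θ̂_MAP = 14.569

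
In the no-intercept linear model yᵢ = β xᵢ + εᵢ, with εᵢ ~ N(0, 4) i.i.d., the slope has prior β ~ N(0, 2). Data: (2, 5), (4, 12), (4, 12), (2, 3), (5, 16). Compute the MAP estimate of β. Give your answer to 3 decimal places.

β̂_MAP = 2.866

log p(β | y) = −Σ(yᵢ − βxᵢ)²/(2·4) − β²/(2·2) + const.
Setting the derivative to zero: Σxᵢ(yᵢ − βxᵢ)/4 − β/2 = 0, so β = Σxᵢyᵢ / (Σxᵢ² + σ²/τ²).
Σxᵢyᵢ = 2·5 + 4·12 + 4·12 + 2·3 + 5·16 = 192; Σxᵢ² = 65; σ²/τ² = 2.
β̂_MAP = 192 / (65 + 2) = 192/67 ≈ 2.866.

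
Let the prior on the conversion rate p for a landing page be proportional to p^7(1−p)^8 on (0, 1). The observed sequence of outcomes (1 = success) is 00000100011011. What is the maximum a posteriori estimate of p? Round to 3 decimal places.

The prior density ∝ p^7(1−p)^8 is the kernel of Beta(8, 9).
Data: 5 successes in 14 trials (from the sequence). The binomial likelihood contributes p^5(1−p)^9, so the posterior is Beta(8+5, 9+9) = Beta(13, 18).
For Beta(a, b) with a, b > 1 the mode is (a−1)/(a+b−2) = 12/29 ≈ 0.414.

p̂_MAP = 0.414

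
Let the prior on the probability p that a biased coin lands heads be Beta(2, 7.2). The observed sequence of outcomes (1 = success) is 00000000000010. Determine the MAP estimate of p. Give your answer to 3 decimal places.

p̂_MAP = 0.094

Prior: Beta(2, 7.2).
Data: 1 success in 14 trials (from the sequence). The binomial likelihood contributes p(1−p)^13, so the posterior is Beta(2+1, 7.2+13) = Beta(3, 20.2).
For Beta(a, b) with a, b > 1 the mode is (a−1)/(a+b−2) = 2/21.2 ≈ 0.094.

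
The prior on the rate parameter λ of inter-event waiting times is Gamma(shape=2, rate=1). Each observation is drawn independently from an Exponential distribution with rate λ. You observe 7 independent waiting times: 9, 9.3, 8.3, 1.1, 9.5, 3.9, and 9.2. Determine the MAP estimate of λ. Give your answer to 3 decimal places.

λ̂_MAP = 0.156

The Exponential(rate=λ) likelihood is ∝ λ^n e^(−λΣtᵢ). Here n = 7 and Σtᵢ = 9 + 9.3 + 8.3 + 1.1 + 9.5 + 3.9 + 9.2 = 50.3.
Posterior ∝ λe^(−1λ) · λ^7e^(−50.3λ) = λ^8e^(−51.3λ), i.e. Gamma(9, 51.3).
Mode = (a−1)/b = 8/51.3 ≈ 0.156.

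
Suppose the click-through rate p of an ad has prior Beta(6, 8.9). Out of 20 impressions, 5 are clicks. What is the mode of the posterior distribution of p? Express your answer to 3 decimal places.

Prior: Beta(6, 8.9).
Data: 5 successes in 20 trials. The binomial likelihood contributes p^5(1−p)^15, so the posterior is Beta(6+5, 8.9+15) = Beta(11, 23.9).
For Beta(a, b) with a, b > 1 the mode is (a−1)/(a+b−2) = 10/32.9 ≈ 0.304.

p̂_MAP = 0.304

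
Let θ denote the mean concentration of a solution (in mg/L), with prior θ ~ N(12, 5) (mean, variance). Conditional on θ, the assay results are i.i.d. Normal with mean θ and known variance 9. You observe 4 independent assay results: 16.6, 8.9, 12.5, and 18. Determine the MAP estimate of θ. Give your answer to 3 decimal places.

n = 4; x̄ = (16.6 + 8.9 + 12.5 + 18)/4 = 56/4 = 14.
For a Normal prior and Normal likelihood with known variance, the posterior is Normal; its mode equals its mean, the precision-weighted average.
Prior precision 1/σ₀² = 1/5 = 0.2; data precision n/σ² = 4/9.
θ̂ = (0.2·12 + (4/9)·14) / (0.2 + 4/9) = (388/45)/(29/45) = 388/29 ≈ 13.379.

θ̂_MAP = 13.379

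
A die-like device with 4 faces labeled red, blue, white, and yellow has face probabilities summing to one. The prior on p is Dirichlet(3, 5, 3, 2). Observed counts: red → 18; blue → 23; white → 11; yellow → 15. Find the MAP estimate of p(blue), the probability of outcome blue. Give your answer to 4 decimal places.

The posterior is Dirichlet(αᵢ + nᵢ) = Dirichlet(21, 28, 14, 17).
For a Dirichlet(a₁,…,a_K) with all aᵢ > 1, the mode has j-th component (aⱼ − 1)/(Σaᵢ − K).
Here Σaᵢ = 80 and K = 4, so p(blue) = (28 − 1)/(80 − 4) = 27/76 ≈ 0.3553.

MAP estimate of p(blue) = 0.3553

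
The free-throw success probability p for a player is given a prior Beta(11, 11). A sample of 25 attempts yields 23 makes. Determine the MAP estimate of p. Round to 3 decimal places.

p̂_MAP = 0.733

Prior: Beta(11, 11).
Data: 23 successes in 25 trials. The binomial likelihood contributes p^23(1−p)^2, so the posterior is Beta(11+23, 11+2) = Beta(34, 13).
For Beta(a, b) with a, b > 1 the mode is (a−1)/(a+b−2) = 33/45 ≈ 0.733.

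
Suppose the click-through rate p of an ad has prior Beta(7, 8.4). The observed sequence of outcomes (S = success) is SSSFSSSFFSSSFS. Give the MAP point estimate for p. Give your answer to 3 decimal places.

Prior: Beta(7, 8.4).
Data: 10 successes in 14 trials (from the sequence). The binomial likelihood contributes p^10(1−p)^4, so the posterior is Beta(7+10, 8.4+4) = Beta(17, 12.4).
For Beta(a, b) with a, b > 1 the mode is (a−1)/(a+b−2) = 16/27.4 ≈ 0.584.

p̂_MAP = 0.584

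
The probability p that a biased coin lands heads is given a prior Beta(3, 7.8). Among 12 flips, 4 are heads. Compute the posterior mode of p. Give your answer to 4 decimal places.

Prior: Beta(3, 7.8).
Data: 4 successes in 12 trials. The binomial likelihood contributes p^4(1−p)^8, so the posterior is Beta(3+4, 7.8+8) = Beta(7, 15.8).
For Beta(a, b) with a, b > 1 the mode is (a−1)/(a+b−2) = 6/20.8 ≈ 0.2885.

p̂_MAP = 0.2885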